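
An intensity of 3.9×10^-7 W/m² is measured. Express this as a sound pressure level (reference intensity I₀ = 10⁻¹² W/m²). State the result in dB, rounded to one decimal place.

Dividing by I₀ shifts the exponent by 12: I/I₀ = 3.9×10^5.
L = 10·(0.5911 + 5) = 55.91 dB.

55.9 dB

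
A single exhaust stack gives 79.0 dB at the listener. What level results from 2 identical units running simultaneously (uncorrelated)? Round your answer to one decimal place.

82.0 dB

L_total = L₁ + 10·log₁₀ N for N identical incoherent sources.
L_total = 79.0 + 10·log₁₀(2) = 79.0 + 3.010 = 82.01 dB.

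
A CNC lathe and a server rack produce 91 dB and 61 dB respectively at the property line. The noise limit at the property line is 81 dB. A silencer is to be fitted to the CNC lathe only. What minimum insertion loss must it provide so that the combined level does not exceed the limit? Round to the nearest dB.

Fixed contribution from the other source: Σ 10^(L/10) = 10^(61/10) = 1.259e+06 (61.00 dB).
The limit corresponds to 10^(81/10) = 1.259e+08; subtracting the fixed part leaves 1.246e+08 for the CNC lathe, i.e. 80.96 dB.
So the CNC lathe must be reduced from 91 to 80.96 dB: IL = 10.04 dB.

10 dB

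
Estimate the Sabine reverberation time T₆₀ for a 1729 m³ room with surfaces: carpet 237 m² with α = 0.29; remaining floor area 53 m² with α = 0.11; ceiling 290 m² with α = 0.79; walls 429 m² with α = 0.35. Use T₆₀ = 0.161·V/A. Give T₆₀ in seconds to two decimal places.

A = Σ Sᵢαᵢ = 237·0.29 + 53·0.11 + 290·0.79 + 429·0.35 = 453.81 m².
T₆₀ = 0.161 × 1729 / 453.81 = 0.613 s.

0.61 s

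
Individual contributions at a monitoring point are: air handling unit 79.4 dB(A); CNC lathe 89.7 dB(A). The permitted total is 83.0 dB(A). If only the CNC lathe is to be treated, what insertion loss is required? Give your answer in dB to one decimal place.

Fixed contribution from the other source: Σ 10^(L/10) = 10^(79.4/10) = 8.710e+07 (79.40 dB(A)).
To meet 83.0 dB(A) overall, the treated CNC lathe may contribute at most 10^(83.0/10) − 8.710e+07 = 1.124e+08, i.e. 80.51 dB(A).
Required insertion loss = 89.7 − 80.51 = 9.19 dB.

9.2 dB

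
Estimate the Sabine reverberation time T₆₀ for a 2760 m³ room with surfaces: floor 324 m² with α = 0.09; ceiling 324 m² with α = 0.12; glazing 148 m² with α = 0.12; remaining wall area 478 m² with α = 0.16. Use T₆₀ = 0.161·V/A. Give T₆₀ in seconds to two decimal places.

Total absorption A = 324·0.09 + 324·0.12 + 148·0.12 + 478·0.16 = 162.28 m² sabins.
T₆₀ = 0.161 × 2760 / 162.28 = 2.738 s.

2.74 s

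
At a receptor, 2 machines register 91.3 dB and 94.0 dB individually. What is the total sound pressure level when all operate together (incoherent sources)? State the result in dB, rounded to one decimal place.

95.9 dB

Incoherent sources combine by intensity addition: L_total = 10·log₁₀(Σ 10^(L_i/10)).
Σ 10^(L/10) = 10^(91.3/10) + 10^(94.0/10) = 3.861e+09.
L_total = 10·log₁₀(3.861e+09) = 95.87 dB.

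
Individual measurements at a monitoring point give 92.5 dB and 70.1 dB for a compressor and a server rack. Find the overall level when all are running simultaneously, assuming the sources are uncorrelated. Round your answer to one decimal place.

For uncorrelated sources the intensities add, so convert each level to linear form, sum, and take 10·log₁₀ of the total.
Σ 10^(L/10) = 10^(92.5/10) + 10^(70.1/10) = 1.789e+09.
L_total = 10·log₁₀(1.789e+09) = 92.52 dB.

92.5 dB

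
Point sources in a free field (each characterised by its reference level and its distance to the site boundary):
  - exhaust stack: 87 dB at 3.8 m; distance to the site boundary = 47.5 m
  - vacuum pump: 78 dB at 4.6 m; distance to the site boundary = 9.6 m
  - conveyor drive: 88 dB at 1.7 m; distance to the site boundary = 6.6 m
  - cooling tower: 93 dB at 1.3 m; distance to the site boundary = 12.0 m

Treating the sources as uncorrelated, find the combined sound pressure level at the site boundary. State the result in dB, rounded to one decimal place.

79.2 dB

First find each source's level at the receiver (point-source: −20·log₁₀(r/r_ref)), then combine on an intensity basis.
exhaust stack: 87 − 20·log₁₀(47.5/3.8) = 87 − 21.94 = 65.06 dB.
vacuum pump: 78 − 20·log₁₀(9.6/4.6) = 78 − 6.39 = 71.61 dB.
conveyor drive: 88 − 20·log₁₀(6.6/1.7) = 88 − 11.78 = 76.22 dB.
cooling tower: 93 − 20·log₁₀(12.0/1.3) = 93 − 19.30 = 73.70 dB.
Σ 10^(L/10) = 8.297e+07 → L_total = 10·log₁₀(8.297e+07) = 79.19 dB.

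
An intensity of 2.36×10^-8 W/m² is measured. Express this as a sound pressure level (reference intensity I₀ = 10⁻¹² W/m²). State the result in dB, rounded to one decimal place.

L = 10·log₁₀(I/I₀) = 10·log₁₀(2.36×10^-8/10⁻¹²) = 10·log₁₀(2.36×10^4).
L = 10·(0.3729 + 4) = 43.73 dB.

43.7 dB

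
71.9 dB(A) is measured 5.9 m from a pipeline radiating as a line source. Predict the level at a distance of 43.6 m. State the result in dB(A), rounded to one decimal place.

For a line source, L₂ = L₁ − 10·log₁₀(r₂/r₁).
L₂ = 71.9 − 10·log₁₀(43.6/5.9) = 71.9 − 8.686 = 63.21 dB(A).

63.2 dB(A)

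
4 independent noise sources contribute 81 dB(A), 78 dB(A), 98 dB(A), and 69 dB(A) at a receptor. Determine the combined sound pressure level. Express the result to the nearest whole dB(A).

Incoherent sources combine by intensity addition: L_total = 10·log₁₀(Σ 10^(L_i/10)).
Σ 10^(L/10) = 10^(81/10) + 10^(78/10) + 10^(98/10) + 10^(69/10) = 6.507e+09.
L_total = 10·log₁₀(6.507e+09) = 98.13 dB(A).

98 dB(A)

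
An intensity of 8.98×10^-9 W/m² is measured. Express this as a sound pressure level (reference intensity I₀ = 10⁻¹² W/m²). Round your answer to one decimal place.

39.5 dB

L = 10·log₁₀(I/I₀) = 10·log₁₀(8.98×10^-9/10⁻¹²) = 10·log₁₀(8.98×10^3).
L = 10·(0.9533 + 3) = 39.53 dB.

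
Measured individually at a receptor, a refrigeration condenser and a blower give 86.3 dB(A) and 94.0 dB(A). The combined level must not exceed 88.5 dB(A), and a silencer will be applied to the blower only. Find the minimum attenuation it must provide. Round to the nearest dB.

Everything except the blower sums to 10^(86.3/10) = 4.266e+08 in linear terms, 86.30 dB(A).
The limit corresponds to 10^(88.5/10) = 7.079e+08; subtracting the fixed part leaves 2.814e+08 for the blower, i.e. 84.49 dB(A).
Required insertion loss = 94.0 − 84.49 = 9.51 dB.

10 dB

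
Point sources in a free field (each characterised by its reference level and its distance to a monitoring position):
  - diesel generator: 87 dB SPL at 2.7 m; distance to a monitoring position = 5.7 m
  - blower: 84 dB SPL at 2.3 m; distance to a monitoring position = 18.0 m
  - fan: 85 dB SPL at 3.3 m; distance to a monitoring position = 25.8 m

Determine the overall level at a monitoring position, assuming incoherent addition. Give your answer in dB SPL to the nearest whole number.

81 dB SPL

Propagate each source to the receiver with L = L_ref − 20·log₁₀(r/r_ref), then add intensities.
diesel generator: 87 − 20·log₁₀(5.7/2.7) = 87 − 6.49 = 80.51 dB SPL.
blower: 84 − 20·log₁₀(18.0/2.3) = 84 − 17.87 = 66.13 dB SPL.
fan: 85 − 20·log₁₀(25.8/3.3) = 85 − 17.86 = 67.14 dB SPL.
Σ 10^(L/10) = 1.217e+08 → L_total = 10·log₁₀(1.217e+08) = 80.85 dB SPL.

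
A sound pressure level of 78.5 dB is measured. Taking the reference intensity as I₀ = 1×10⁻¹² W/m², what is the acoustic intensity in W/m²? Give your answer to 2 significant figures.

7.1e-05 W/m²

L = 10·log₁₀(I/I₀) ⇒ I = I₀·10^(L/10) = 10⁻¹² × 10^7.85.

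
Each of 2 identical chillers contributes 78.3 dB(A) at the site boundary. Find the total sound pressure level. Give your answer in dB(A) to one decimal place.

81.3 dB(A)

N identical incoherent sources raise the level by 10·log₁₀ N.
L_total = 78.3 + 10·log₁₀(2) = 78.3 + 3.010 = 81.31 dB(A).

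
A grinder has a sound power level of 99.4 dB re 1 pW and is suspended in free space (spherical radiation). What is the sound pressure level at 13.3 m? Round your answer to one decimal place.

The power spreads over a sphere of area 4π·r², so L_p = L_w − 10·log₁₀(4π·r²).
4π·r² = 2223 m², 10·log₁₀ of that is 33.469 dB.
L_p = 99.4 − 33.469 = 65.93 dB.

65.9 dB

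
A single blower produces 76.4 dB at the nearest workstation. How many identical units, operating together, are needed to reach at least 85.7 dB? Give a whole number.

9

The shortfall is 85.7 − 76.4 = 9.3 dB, and N units add 10·log₁₀ N, so need 10·log₁₀ N ≥ 9.3.
N ≥ 10^(9.3/10) = 8.511, so N = 9.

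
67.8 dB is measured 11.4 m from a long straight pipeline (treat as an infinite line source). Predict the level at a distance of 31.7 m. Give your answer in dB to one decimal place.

63.4 dB

Line-source attenuation: ΔL = 10·log₁₀(r₂/r₁) = 10·log₁₀(31.7/11.4) = 4.442 dB.
L₂ = 67.8 − 10·log₁₀(31.7/11.4) = 67.8 − 4.442 = 63.36 dB.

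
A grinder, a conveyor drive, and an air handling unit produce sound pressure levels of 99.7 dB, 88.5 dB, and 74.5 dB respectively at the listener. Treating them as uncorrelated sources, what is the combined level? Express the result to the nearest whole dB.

100 dB

Incoherent sources combine by intensity addition: L_total = 10·log₁₀(Σ 10^(L_i/10)).
Σ 10^(L/10) = 10^(99.7/10) + 10^(88.5/10) + 10^(74.5/10) = 1.007e+10.
L_total = 10·log₁₀(1.007e+10) = 100.03 dB.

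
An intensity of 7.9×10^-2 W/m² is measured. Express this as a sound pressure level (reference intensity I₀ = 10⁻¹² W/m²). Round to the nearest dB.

109 dB

L = 10·log₁₀(I/I₀) = 10·log₁₀(7.9×10^-2/10⁻¹²) = 10·log₁₀(7.9×10^10).
L = 10·(0.8976 + 10) = 108.98 dB.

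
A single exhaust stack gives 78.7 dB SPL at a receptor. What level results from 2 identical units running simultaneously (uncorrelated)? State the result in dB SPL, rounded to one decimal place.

81.7 dB SPL

N identical incoherent sources raise the level by 10·log₁₀ N.
L_total = 78.7 + 10·log₁₀(2) = 78.7 + 3.010 = 81.71 dB SPL.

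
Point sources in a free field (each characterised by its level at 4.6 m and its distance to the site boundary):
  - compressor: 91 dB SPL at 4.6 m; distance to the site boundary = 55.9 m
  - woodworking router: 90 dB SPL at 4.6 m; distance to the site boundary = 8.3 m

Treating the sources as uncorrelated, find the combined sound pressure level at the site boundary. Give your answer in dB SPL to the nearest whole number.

85 dB SPL

Propagate each source to the receiver with L = L_ref − 20·log₁₀(r/r_ref), then add intensities.
compressor: 91 − 20·log₁₀(55.9/4.6) = 91 − 21.69 = 69.31 dB SPL.
woodworking router: 90 − 20·log₁₀(8.3/4.6) = 90 − 5.13 = 84.87 dB SPL.
Σ 10^(L/10) = 3.157e+08 → L_total = 10·log₁₀(3.157e+08) = 84.99 dB SPL.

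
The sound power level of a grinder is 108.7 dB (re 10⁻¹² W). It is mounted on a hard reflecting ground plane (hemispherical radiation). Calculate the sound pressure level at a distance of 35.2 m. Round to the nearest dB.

70 dB

L_p = L_w − 10·log₁₀(2π·r²) with r = 35.2 m.
2π·r² = 7785 m², 10·log₁₀ of that is 38.913 dB.
L_p = 108.7 − 38.913 = 69.79 dB.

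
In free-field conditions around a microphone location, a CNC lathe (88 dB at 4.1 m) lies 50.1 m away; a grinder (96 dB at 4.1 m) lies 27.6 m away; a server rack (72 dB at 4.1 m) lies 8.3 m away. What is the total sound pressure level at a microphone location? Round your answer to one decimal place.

Propagate each source to the receiver with L = L_ref − 20·log₁₀(r/r_ref), then add intensities.
CNC lathe: 88 − 20·log₁₀(50.1/4.1) = 88 − 21.74 = 66.26 dB.
grinder: 96 − 20·log₁₀(27.6/4.1) = 96 − 16.56 = 79.44 dB.
server rack: 72 − 20·log₁₀(8.3/4.1) = 72 − 6.13 = 65.87 dB.
Σ 10^(L/10) = 9.594e+07 → L_total = 10·log₁₀(9.594e+07) = 79.82 dB.

79.8 dB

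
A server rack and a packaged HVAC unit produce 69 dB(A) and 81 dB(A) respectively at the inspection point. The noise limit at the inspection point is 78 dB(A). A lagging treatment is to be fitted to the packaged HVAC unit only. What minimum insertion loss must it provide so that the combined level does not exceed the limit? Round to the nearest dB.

4 dB

The untreated sources together contribute 10^(69/10) = 7.943e+06, i.e. 69.00 dB(A).
To meet 78 dB(A) overall, the treated packaged HVAC unit may contribute at most 10^(78/10) − 7.943e+06 = 5.515e+07, i.e. 77.42 dB(A).
Required insertion loss = 81 − 77.42 = 3.58 dB.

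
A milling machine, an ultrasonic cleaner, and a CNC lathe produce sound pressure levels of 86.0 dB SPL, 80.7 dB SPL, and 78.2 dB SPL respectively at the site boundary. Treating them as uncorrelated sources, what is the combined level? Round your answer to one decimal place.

87.6 dB SPL

Incoherent sources combine by intensity addition: L_total = 10·log₁₀(Σ 10^(L_i/10)).
Σ 10^(L/10) = 10^(86.0/10) + 10^(80.7/10) + 10^(78.2/10) = 5.817e+08.
L_total = 10·log₁₀(5.817e+08) = 87.65 dB SPL.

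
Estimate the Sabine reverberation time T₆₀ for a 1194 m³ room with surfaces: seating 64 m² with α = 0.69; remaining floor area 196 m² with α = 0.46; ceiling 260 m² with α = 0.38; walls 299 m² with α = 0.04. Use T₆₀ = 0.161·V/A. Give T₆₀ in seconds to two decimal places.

0.78 s

A = Σ Sᵢαᵢ = 64·0.69 + 196·0.46 + 260·0.38 + 299·0.04 = 245.08 m².
T₆₀ = 0.161·V/A = 0.161·1194/245.08 = 0.784 s.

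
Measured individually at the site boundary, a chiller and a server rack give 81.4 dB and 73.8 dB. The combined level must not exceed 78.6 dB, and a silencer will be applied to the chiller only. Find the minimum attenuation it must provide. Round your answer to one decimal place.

4.5 dB

Everything except the chiller sums to 10^(73.8/10) = 2.399e+07 in linear terms, 73.80 dB.
To meet 78.6 dB overall, the treated chiller may contribute at most 10^(78.6/10) − 2.399e+07 = 4.846e+07, i.e. 76.85 dB.
Required insertion loss = 81.4 − 76.85 = 4.55 dB.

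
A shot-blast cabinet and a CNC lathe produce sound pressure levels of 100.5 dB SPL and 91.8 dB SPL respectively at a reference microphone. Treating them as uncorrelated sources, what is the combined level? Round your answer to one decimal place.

101.0 dB SPL

Incoherent sources combine by intensity addition: L_total = 10·log₁₀(Σ 10^(L_i/10)).
Σ 10^(L/10) = 10^(100.5/10) + 10^(91.8/10) = 1.273e+10.
L_total = 10·log₁₀(1.273e+10) = 101.05 dB SPL.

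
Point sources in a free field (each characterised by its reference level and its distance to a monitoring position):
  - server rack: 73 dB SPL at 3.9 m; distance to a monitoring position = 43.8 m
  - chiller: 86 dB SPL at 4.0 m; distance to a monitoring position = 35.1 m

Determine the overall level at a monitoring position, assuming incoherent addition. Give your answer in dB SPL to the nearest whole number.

Apply inverse-square spreading to bring every level to the receiver, then sum 10^(L/10).
server rack: 73 − 20·log₁₀(43.8/3.9) = 73 − 21.01 = 51.99 dB SPL.
chiller: 86 − 20·log₁₀(35.1/4.0) = 86 − 18.86 = 67.14 dB SPL.
Σ 10^(L/10) = 5.328e+06 → L_total = 10·log₁₀(5.328e+06) = 67.27 dB SPL.

67 dB SPL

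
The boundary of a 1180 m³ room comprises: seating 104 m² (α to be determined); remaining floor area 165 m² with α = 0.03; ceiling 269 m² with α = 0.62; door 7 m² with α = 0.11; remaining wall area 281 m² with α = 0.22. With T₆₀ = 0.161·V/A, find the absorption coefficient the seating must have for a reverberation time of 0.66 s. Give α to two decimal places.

0.51

Required total absorption A = 0.161·1180/0.66 = 287.85 m².
Absorption from the other surfaces = 165·0.03 + 269·0.62 + 7·0.11 + 281·0.22 = 234.32 m², so the seating must supply 53.53 m² over 104 m².
α = 53.53/104 = 0.515.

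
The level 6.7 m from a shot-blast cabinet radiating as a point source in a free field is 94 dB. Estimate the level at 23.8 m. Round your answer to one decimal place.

Point-source attenuation: ΔL = 20·log₁₀(r₂/r₁) = 20·log₁₀(23.8/6.7) = 11.010 dB.
L₂ = 94 − 20·log₁₀(23.8/6.7) = 94 − 11.010 = 82.99 dB.

83.0 dB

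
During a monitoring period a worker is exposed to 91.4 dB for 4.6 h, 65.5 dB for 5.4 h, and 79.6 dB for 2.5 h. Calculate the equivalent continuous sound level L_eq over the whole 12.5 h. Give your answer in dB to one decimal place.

L_eq = 10·log₁₀[(1/T)·Σ tᵢ·10^(Lᵢ/10)] with T = 12.5 h.
Σ tᵢ·10^(Lᵢ/10) = 4.6·10^(91.4/10) + 5.4·10^(65.5/10) + 2.5·10^(79.6/10) = 6.597e+09.
L_eq = 10·log₁₀(6.597e+09/12.5) = 87.22 dB.

87.2 dB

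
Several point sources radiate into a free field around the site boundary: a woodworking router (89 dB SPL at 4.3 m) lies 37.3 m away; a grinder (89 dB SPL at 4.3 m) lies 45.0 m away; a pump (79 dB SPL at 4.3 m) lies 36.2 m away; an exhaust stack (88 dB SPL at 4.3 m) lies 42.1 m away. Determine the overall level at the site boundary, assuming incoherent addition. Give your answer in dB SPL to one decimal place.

Propagate each source to the receiver with L = L_ref − 20·log₁₀(r/r_ref), then add intensities.
woodworking router: 89 − 20·log₁₀(37.3/4.3) = 89 − 18.76 = 70.24 dB SPL.
grinder: 89 − 20·log₁₀(45.0/4.3) = 89 − 20.39 = 68.61 dB SPL.
pump: 79 − 20·log₁₀(36.2/4.3) = 79 − 18.50 = 60.50 dB SPL.
exhaust stack: 88 − 20·log₁₀(42.1/4.3) = 88 − 19.82 = 68.18 dB SPL.
Σ 10^(L/10) = 2.551e+07 → L_total = 10·log₁₀(2.551e+07) = 74.07 dB SPL.

74.1 dB SPL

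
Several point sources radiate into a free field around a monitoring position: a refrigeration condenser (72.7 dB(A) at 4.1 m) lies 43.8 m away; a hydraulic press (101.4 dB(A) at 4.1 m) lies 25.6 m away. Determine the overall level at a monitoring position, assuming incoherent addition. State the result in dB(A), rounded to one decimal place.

85.5 dB(A)

Apply inverse-square spreading to bring every level to the receiver, then sum 10^(L/10).
refrigeration condenser: 72.7 − 20·log₁₀(43.8/4.1) = 72.7 − 20.57 = 52.13 dB(A).
hydraulic press: 101.4 − 20·log₁₀(25.6/4.1) = 101.4 − 15.91 = 85.49 dB(A).
Σ 10^(L/10) = 3.542e+08 → L_total = 10·log₁₀(3.542e+08) = 85.49 dB(A).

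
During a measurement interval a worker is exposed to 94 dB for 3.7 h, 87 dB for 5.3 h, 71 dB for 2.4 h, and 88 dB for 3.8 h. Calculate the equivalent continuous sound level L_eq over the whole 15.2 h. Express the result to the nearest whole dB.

The energy average is taken in the linear domain: L_eq = 10·log₁₀[(Σ tᵢ·10^(Lᵢ/10))/T], T = 15.2 h.
Σ tᵢ·10^(Lᵢ/10) = 3.7·10^(94/10) + 5.3·10^(87/10) + 2.4·10^(71/10) + 3.8·10^(88/10) = 1.438e+10.
L_eq = 10·log₁₀(1.438e+10/15.2) = 89.76 dB.

90 dB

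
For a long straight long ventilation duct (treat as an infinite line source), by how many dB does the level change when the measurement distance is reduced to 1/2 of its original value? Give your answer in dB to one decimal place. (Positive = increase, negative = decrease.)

A line source loses 3 dB per doubling of distance; generally ΔL = −10·log₁₀(r₂/r₁).
ΔL = −10·log₁₀(0.5) = +3.01 dB.

+3.0 dB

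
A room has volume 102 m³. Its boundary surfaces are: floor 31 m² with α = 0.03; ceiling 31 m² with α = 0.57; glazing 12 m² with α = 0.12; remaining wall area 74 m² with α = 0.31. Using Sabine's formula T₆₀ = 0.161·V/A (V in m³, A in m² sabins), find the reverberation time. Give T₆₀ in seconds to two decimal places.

0.38 s

Summing Sᵢαᵢ: 31·0.03 + 31·0.57 + 12·0.12 + 74·0.31 = 42.98 m².
T₆₀ = 0.161 × 102 / 42.98 = 0.382 s.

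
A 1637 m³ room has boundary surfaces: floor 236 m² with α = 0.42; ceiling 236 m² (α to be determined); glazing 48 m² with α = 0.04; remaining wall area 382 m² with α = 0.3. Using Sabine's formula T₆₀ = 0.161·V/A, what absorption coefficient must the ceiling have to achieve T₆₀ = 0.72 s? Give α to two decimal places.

A = 0.161·V/T₆₀ = 0.161·1637/0.72 = 366.05 m² sabins.
Absorption from the other surfaces = 236·0.42 + 48·0.04 + 382·0.3 = 215.64 m², so the ceiling must supply 150.41 m² over 236 m².
α = 150.41/236 = 0.637.

0.64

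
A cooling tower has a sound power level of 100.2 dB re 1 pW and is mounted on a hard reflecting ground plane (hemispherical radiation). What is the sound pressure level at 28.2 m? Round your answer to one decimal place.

The power spreads over a hemisphere of area 2π·r², so L_p = L_w − 10·log₁₀(2π·r²).
2π·r² = 4997 m², 10·log₁₀ of that is 36.987 dB.
L_p = 100.2 − 36.987 = 63.21 dB.

63.2 dB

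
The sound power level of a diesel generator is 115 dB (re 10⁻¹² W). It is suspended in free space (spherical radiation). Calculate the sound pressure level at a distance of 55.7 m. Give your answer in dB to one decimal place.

69.1 dB

L_p = L_w − 10·log₁₀(4π·r²) with r = 55.7 m.
4π·r² = 3.899e+04 m², 10·log₁₀ of that is 45.909 dB.
L_p = 115 − 45.909 = 69.09 dB.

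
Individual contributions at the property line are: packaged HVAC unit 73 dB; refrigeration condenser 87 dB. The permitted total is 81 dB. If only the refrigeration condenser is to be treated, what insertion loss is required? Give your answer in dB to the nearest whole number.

The untreated sources together contribute 10^(73/10) = 1.995e+07, i.e. 73.00 dB.
The limit corresponds to 10^(81/10) = 1.259e+08; subtracting the fixed part leaves 1.059e+08 for the refrigeration condenser, i.e. 80.25 dB.
Required insertion loss = 87 − 80.25 = 6.75 dB.

7 dB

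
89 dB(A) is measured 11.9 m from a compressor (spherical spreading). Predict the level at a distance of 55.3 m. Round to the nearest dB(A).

Point-source attenuation: ΔL = 20·log₁₀(r₂/r₁) = 20·log₁₀(55.3/11.9) = 13.344 dB.
L₂ = 89 − 20·log₁₀(55.3/11.9) = 89 − 13.344 = 75.66 dB(A).

76 dB(A)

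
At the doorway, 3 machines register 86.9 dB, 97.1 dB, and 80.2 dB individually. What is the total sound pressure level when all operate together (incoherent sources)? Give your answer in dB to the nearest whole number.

For uncorrelated sources the intensities add, so convert each level to linear form, sum, and take 10·log₁₀ of the total.
Σ 10^(L/10) = 10^(86.9/10) + 10^(97.1/10) + 10^(80.2/10) = 5.723e+09.
L_total = 10·log₁₀(5.723e+09) = 97.58 dB.

98 dB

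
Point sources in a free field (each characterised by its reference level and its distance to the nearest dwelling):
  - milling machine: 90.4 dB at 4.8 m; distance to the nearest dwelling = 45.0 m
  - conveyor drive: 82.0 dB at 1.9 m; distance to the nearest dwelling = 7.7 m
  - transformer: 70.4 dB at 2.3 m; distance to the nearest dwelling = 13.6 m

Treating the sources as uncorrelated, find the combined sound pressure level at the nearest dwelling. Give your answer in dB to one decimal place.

First find each source's level at the receiver (point-source: −20·log₁₀(r/r_ref)), then combine on an intensity basis.
milling machine: 90.4 − 20·log₁₀(45.0/4.8) = 90.4 − 19.44 = 70.96 dB.
conveyor drive: 82.0 − 20·log₁₀(7.7/1.9) = 82.0 − 12.15 = 69.85 dB.
transformer: 70.4 − 20·log₁₀(13.6/2.3) = 70.4 − 15.44 = 54.96 dB.
Σ 10^(L/10) = 2.244e+07 → L_total = 10·log₁₀(2.244e+07) = 73.51 dB.

73.5 dB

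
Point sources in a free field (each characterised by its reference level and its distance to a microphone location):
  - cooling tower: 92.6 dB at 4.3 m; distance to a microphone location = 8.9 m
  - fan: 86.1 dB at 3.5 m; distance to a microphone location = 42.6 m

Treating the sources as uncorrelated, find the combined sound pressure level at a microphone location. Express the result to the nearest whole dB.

86 dB

First find each source's level at the receiver (point-source: −20·log₁₀(r/r_ref)), then combine on an intensity basis.
cooling tower: 92.6 − 20·log₁₀(8.9/4.3) = 92.6 − 6.32 = 86.28 dB.
fan: 86.1 − 20·log₁₀(42.6/3.5) = 86.1 − 21.71 = 64.39 dB.
Σ 10^(L/10) = 4.275e+08 → L_total = 10·log₁₀(4.275e+08) = 86.31 dB.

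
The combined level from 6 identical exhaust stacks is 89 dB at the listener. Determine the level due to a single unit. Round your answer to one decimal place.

Dividing the total intensity by 6 lowers the level by 10·log₁₀ 6 = 7.782 dB: L₁ = 89 − 7.782.

81.2 dB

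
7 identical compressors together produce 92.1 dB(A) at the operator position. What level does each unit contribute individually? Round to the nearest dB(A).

84 dB(A)

7 equal contributions raise the level by 10·log₁₀ 7 = 8.451 dB, so each unit alone gives 92.1 − 8.451.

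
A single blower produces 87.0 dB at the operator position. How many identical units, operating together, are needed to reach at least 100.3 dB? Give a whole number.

22

Need L₁ + 10·log₁₀ N ≥ 100.3, i.e. log₁₀ N ≥ 1.33.
N ≥ 10^(13.3/10) = 21.380, so N = 22.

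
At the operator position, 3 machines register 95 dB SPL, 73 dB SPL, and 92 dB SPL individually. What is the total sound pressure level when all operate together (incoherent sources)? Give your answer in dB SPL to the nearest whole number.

97 dB SPL

For uncorrelated sources the intensities add, so convert each level to linear form, sum, and take 10·log₁₀ of the total.
Σ 10^(L/10) = 10^(95/10) + 10^(73/10) + 10^(92/10) = 4.767e+09.
L_total = 10·log₁₀(4.767e+09) = 96.78 dB SPL.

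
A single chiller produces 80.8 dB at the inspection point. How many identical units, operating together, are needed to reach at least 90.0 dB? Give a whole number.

Need L₁ + 10·log₁₀ N ≥ 90.0, i.e. log₁₀ N ≥ 0.92.
N ≥ 10^(9.2/10) = 8.318, so N = 9.

9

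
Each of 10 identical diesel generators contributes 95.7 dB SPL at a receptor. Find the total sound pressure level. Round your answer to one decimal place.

105.7 dB SPL

With 10 equal, uncorrelated contributions the intensity is 10× that of one unit, giving a rise of 10·log₁₀ 10.
L_total = 95.7 + 10·log₁₀(10) = 95.7 + 10.000 = 105.70 dB SPL.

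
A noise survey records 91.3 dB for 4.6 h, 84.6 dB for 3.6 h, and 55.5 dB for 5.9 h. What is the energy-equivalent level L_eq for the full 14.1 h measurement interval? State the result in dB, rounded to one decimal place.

87.1 dB

L_eq = 10·log₁₀[(1/T)·Σ tᵢ·10^(Lᵢ/10)] with T = 14.1 h.
Σ tᵢ·10^(Lᵢ/10) = 4.6·10^(91.3/10) + 3.6·10^(84.6/10) + 5.9·10^(55.5/10) = 7.246e+09.
L_eq = 10·log₁₀(7.246e+09/14.1) = 87.11 dB.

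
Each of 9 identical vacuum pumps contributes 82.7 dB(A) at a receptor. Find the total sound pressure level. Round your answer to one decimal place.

N identical incoherent sources raise the level by 10·log₁₀ N.
L_total = 82.7 + 10·log₁₀(9) = 82.7 + 9.542 = 92.24 dB(A).

92.2 dB(A)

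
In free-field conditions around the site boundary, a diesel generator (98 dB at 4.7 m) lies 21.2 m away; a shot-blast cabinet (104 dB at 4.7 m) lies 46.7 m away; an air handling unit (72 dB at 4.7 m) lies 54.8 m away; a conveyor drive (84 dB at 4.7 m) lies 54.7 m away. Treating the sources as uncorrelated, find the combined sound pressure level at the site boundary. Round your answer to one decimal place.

87.5 dB

Propagate each source to the receiver with L = L_ref − 20·log₁₀(r/r_ref), then add intensities.
diesel generator: 98 − 20·log₁₀(21.2/4.7) = 98 − 13.08 = 84.92 dB.
shot-blast cabinet: 104 − 20·log₁₀(46.7/4.7) = 104 − 19.94 = 84.06 dB.
air handling unit: 72 − 20·log₁₀(54.8/4.7) = 72 − 21.33 = 50.67 dB.
conveyor drive: 84 − 20·log₁₀(54.7/4.7) = 84 − 21.32 = 62.68 dB.
Σ 10^(L/10) = 5.665e+08 → L_total = 10·log₁₀(5.665e+08) = 87.53 dB.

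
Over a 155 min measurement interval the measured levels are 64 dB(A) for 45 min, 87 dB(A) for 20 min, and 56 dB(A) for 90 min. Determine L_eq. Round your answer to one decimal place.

78.2 dB(A)

The energy average is taken in the linear domain: L_eq = 10·log₁₀[(Σ tᵢ·10^(Lᵢ/10))/T], T = 155 min.
Σ tᵢ·10^(Lᵢ/10) = 45·10^(64/10) + 20·10^(87/10) + 90·10^(56/10) = 1.017e+10.
L_eq = 10·log₁₀(1.017e+10/155) = 78.17 dB(A).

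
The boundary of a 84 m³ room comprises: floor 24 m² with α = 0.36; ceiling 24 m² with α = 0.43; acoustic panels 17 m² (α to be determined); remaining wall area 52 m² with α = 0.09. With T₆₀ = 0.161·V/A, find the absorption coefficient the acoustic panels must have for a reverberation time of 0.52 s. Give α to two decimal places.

0.14

Required total absorption A = 0.161·84/0.52 = 26.01 m².
Absorption from the other surfaces = 24·0.36 + 24·0.43 + 52·0.09 = 23.64 m², so the acoustic panels must supply 2.37 m² over 17 m².
α = 2.37/17 = 0.139.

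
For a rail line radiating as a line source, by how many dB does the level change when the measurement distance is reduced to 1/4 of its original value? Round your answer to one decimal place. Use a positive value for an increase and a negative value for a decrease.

With cylindrical spreading the level changes by −10·log₁₀(r₂/r₁).
ΔL = −10·log₁₀(0.25) = +6.02 dB.

+6.0 dB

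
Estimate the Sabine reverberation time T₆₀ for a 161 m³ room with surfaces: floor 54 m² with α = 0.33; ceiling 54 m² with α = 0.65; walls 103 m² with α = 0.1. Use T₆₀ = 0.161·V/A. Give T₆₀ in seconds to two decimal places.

Summing Sᵢαᵢ: 54·0.33 + 54·0.65 + 103·0.1 = 63.22 m².
T₆₀ = 0.161 × 161 / 63.22 = 0.410 s.

0.41 s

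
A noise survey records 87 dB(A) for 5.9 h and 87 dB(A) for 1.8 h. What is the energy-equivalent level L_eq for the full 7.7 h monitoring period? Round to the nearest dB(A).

87 dB(A)

L_eq = 10·log₁₀[(1/T)·Σ tᵢ·10^(Lᵢ/10)] with T = 7.7 h.
Σ tᵢ·10^(Lᵢ/10) = 5.9·10^(87/10) + 1.8·10^(87/10) = 3.859e+09.
L_eq = 10·log₁₀(3.859e+09/7.7) = 87.00 dB(A).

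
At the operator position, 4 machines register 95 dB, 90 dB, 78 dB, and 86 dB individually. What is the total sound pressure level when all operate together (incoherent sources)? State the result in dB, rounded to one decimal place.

96.6 dB

Incoherent sources combine by intensity addition: L_total = 10·log₁₀(Σ 10^(L_i/10)).
Σ 10^(L/10) = 10^(95/10) + 10^(90/10) + 10^(78/10) + 10^(86/10) = 4.623e+09.
L_total = 10·log₁₀(4.623e+09) = 96.65 dB.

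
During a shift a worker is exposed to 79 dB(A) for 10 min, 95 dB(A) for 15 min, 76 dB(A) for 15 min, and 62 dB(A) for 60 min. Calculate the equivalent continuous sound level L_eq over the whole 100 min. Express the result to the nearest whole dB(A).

Weight each interval's intensity by its duration and average over T = 100 min:
Σ tᵢ·10^(Lᵢ/10) = 10·10^(79/10) + 15·10^(95/10) + 15·10^(76/10) + 60·10^(62/10) = 4.892e+10.
L_eq = 10·log₁₀(4.892e+10/100) = 86.89 dB(A).

87 dB(A)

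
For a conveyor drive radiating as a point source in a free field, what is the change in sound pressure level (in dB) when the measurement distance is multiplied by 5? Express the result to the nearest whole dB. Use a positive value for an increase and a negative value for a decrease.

-14 dB

Point-source spreading: ΔL = −20·log₁₀(r₂/r₁).
ΔL = −20·log₁₀(5) = -13.98 dB.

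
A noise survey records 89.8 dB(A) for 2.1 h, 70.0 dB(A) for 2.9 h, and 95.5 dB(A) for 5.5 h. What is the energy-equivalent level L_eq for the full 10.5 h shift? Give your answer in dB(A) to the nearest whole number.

The energy average is taken in the linear domain: L_eq = 10·log₁₀[(Σ tᵢ·10^(Lᵢ/10))/T], T = 10.5 h.
Σ tᵢ·10^(Lᵢ/10) = 2.1·10^(89.8/10) + 2.9·10^(70.0/10) + 5.5·10^(95.5/10) = 2.155e+10.
L_eq = 10·log₁₀(2.155e+10/10.5) = 93.12 dB(A).

93 dB(A)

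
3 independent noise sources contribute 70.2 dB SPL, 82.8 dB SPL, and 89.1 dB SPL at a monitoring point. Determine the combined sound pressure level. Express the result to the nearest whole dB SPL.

90 dB SPL

Incoherent sources combine by intensity addition: L_total = 10·log₁₀(Σ 10^(L_i/10)).
Σ 10^(L/10) = 10^(70.2/10) + 10^(82.8/10) + 10^(89.1/10) = 1.014e+09.
L_total = 10·log₁₀(1.014e+09) = 90.06 dB SPL.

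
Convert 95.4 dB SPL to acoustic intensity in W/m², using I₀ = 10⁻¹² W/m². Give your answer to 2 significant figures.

L = 10·log₁₀(I/I₀) ⇒ I = I₀·10^(L/10) = 10⁻¹² × 10^9.54.

0.0035 W/m²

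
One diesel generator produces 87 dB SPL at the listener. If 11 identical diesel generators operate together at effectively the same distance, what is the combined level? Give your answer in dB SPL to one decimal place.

97.4 dB SPL

With 11 equal, uncorrelated contributions the intensity is 11× that of one unit, giving a rise of 10·log₁₀ 11.
L_total = 87 + 10·log₁₀(11) = 87 + 10.414 = 97.41 dB SPL.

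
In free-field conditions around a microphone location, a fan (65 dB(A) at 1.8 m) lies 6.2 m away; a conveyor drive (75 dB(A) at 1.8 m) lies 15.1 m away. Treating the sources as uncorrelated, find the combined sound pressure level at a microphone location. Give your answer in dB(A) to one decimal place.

58.5 dB(A)

Apply inverse-square spreading to bring every level to the receiver, then sum 10^(L/10).
fan: 65 − 20·log₁₀(6.2/1.8) = 65 − 10.74 = 54.26 dB(A).
conveyor drive: 75 − 20·log₁₀(15.1/1.8) = 75 − 18.47 = 56.53 dB(A).
Σ 10^(L/10) = 7.159e+05 → L_total = 10·log₁₀(7.159e+05) = 58.55 dB(A).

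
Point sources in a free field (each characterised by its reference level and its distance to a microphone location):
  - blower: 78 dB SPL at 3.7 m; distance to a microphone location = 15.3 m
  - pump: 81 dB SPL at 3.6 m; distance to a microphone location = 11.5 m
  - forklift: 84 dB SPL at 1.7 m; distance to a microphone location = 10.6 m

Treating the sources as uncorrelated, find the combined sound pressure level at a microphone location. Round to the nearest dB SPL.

74 dB SPL

Propagate each source to the receiver with L = L_ref − 20·log₁₀(r/r_ref), then add intensities.
blower: 78 − 20·log₁₀(15.3/3.7) = 78 − 12.33 = 65.67 dB SPL.
pump: 81 − 20·log₁₀(11.5/3.6) = 81 − 10.09 = 70.91 dB SPL.
forklift: 84 − 20·log₁₀(10.6/1.7) = 84 − 15.90 = 68.10 dB SPL.
Σ 10^(L/10) = 2.249e+07 → L_total = 10·log₁₀(2.249e+07) = 73.52 dB SPL.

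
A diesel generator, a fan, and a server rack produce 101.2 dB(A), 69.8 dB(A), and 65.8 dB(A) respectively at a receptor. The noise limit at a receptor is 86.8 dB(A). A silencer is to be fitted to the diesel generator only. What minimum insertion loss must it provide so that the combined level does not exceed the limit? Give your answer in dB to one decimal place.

14.5 dB

The untreated sources together contribute 10^(69.8/10) + 10^(65.8/10) = 1.335e+07, i.e. 71.26 dB(A).
To meet 86.8 dB(A) overall, the treated diesel generator may contribute at most 10^(86.8/10) − 1.335e+07 = 4.653e+08, i.e. 86.68 dB(A).
Required insertion loss = 101.2 − 86.68 = 14.52 dB.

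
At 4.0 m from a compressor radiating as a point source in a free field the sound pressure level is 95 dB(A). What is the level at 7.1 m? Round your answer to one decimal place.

For a point source, L₂ = L₁ − 20·log₁₀(r₂/r₁).
L₂ = 95 − 20·log₁₀(7.1/4.0) = 95 − 4.984 = 90.02 dB(A).

90.0 dB(A)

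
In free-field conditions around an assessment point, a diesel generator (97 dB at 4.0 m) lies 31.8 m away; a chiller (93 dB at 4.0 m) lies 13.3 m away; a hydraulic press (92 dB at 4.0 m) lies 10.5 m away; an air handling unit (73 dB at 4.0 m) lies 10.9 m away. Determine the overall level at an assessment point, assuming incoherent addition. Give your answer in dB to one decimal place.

86.9 dB

Apply inverse-square spreading to bring every level to the receiver, then sum 10^(L/10).
diesel generator: 97 − 20·log₁₀(31.8/4.0) = 97 − 18.01 = 78.99 dB.
chiller: 93 − 20·log₁₀(13.3/4.0) = 93 − 10.44 = 82.56 dB.
hydraulic press: 92 − 20·log₁₀(10.5/4.0) = 92 − 8.38 = 83.62 dB.
air handling unit: 73 − 20·log₁₀(10.9/4.0) = 73 − 8.71 = 64.29 dB.
Σ 10^(L/10) = 4.925e+08 → L_total = 10·log₁₀(4.925e+08) = 86.92 dB.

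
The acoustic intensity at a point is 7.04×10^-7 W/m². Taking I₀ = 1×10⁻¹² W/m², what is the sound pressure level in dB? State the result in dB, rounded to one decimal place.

58.5 dB

I/I₀ = 7.04×10^-7/10⁻¹² = 7.04×10^5, and L = 10·log₁₀(I/I₀).
L = 10·(0.8476 + 5) = 58.48 dB.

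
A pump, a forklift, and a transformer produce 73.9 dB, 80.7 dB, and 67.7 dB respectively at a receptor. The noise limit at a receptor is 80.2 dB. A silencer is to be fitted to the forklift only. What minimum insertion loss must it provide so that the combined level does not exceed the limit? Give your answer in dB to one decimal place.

2.0 dB

The untreated sources together contribute 10^(73.9/10) + 10^(67.7/10) = 3.044e+07, i.e. 74.83 dB.
The limit corresponds to 10^(80.2/10) = 1.047e+08; subtracting the fixed part leaves 7.428e+07 for the forklift, i.e. 78.71 dB.
So the forklift must be reduced from 80.7 to 78.71 dB: IL = 1.99 dB.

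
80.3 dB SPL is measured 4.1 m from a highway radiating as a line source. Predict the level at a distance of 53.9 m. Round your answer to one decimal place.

For a line source, L₂ = L₁ − 10·log₁₀(r₂/r₁).
L₂ = 80.3 − 10·log₁₀(53.9/4.1) = 80.3 − 11.188 = 69.11 dB SPL.

69.1 dB SPL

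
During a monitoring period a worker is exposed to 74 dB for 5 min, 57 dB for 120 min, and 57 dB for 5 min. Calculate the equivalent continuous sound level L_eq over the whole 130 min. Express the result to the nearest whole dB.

Weight each interval's intensity by its duration and average over T = 130 min:
Σ tᵢ·10^(Lᵢ/10) = 5·10^(74/10) + 120·10^(57/10) + 5·10^(57/10) = 1.882e+08.
L_eq = 10·log₁₀(1.882e+08/130) = 61.61 dB.

62 dB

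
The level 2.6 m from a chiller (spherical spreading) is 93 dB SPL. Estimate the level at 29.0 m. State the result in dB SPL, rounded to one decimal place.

For a point source, L₂ = L₁ − 20·log₁₀(r₂/r₁).
L₂ = 93 − 20·log₁₀(29.0/2.6) = 93 − 20.948 = 72.05 dB SPL.

72.1 dB SPL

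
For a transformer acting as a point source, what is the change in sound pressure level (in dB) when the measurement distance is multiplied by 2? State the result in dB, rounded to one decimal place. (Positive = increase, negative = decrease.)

-6.0 dB

With spherical spreading the level changes by −20·log₁₀(r₂/r₁).
ΔL = −20·log₁₀(2) = -6.02 dB.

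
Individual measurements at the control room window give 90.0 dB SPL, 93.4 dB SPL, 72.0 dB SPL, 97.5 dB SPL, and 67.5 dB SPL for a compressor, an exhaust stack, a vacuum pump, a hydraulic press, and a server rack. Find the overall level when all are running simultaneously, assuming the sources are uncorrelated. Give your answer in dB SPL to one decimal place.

For uncorrelated sources the intensities add, so convert each level to linear form, sum, and take 10·log₁₀ of the total.
Σ 10^(L/10) = 10^(90.0/10) + 10^(93.4/10) + 10^(72.0/10) + 10^(97.5/10) + 10^(67.5/10) = 8.833e+09.
L_total = 10·log₁₀(8.833e+09) = 99.46 dB SPL.

99.5 dB SPL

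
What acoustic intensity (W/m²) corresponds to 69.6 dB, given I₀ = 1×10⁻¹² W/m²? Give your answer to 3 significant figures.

I/I₀ = 10^(69.6/10) = 9.12e+06, so I = 9.12e+06 × 10⁻¹² W/m².

9.12e-06 W/m²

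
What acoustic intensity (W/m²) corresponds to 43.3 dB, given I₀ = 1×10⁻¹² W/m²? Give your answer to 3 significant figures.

2.14e-08 W/m²

L = 10·log₁₀(I/I₀) ⇒ I = I₀·10^(L/10) = 10⁻¹² × 10^4.33.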